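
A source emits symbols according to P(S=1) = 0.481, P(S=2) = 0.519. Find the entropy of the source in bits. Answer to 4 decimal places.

0.9990 bits

H(S) = −Σ p·log₂ p.
  −(0.481)·log₂(0.481) = 0.50788
  −(0.519)·log₂(0.519) = 0.49107
Sum: 0.50788 + 0.49107 = 0.9990 bits.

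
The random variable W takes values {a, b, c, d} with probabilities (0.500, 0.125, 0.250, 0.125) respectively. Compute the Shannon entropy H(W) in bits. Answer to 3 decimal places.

1.750 bits

H(W) = −Σ p·log₂ p.
  −(0.500)·log₂(0.500) = 0.5000
  −(0.125)·log₂(0.125) = 0.3750
  −(0.250)·log₂(0.250) = 0.5000
  −(0.125)·log₂(0.125) = 0.3750
Sum: 0.5000 + 0.3750 + 0.5000 + 0.3750 = 1.750 bits.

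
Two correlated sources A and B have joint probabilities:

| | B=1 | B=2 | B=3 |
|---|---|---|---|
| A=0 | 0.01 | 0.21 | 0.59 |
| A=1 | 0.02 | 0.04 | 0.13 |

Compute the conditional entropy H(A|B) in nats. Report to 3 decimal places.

Marginals: p(A) = (0.8100, 0.1900), p(B) = (0.0300, 0.2500, 0.7200).
H(A|B) = Σ p(B) · H(A|B=·).
  B=1: p=0.0300, H(A|B=1) = 0.6365
  B=2: p=0.2500, H(A|B=2) = 0.4397
  B=3: p=0.7200, H(A|B=3) = 0.4722
Weighted sum = 0.469 nats.

0.469 nats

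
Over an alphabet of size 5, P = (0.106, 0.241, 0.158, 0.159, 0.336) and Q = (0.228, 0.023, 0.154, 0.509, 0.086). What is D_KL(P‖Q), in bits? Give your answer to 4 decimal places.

D(P‖Q) = Σ p·log₂(p/q).
  0.106·log₂(0.106/0.228) = -0.11713
  0.241·log₂(0.241/0.023) = 0.81683
  0.158·log₂(0.158/0.154) = 0.00585
  0.159·log₂(0.159/0.509) = -0.26690
  0.336·log₂(0.336/0.086) = 0.66059
D(P‖Q) = 1.0992 bits.

1.0992 bits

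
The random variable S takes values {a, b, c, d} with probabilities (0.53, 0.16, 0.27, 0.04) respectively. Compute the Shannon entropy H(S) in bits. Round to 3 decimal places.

H(S) = −Σ p·log₂ p.
  −(0.53)·log₂(0.53) = 0.4854
  −(0.16)·log₂(0.16) = 0.4230
  −(0.27)·log₂(0.27) = 0.5100
  −(0.04)·log₂(0.04) = 0.1858
Sum: 0.4854 + 0.4230 + 0.5100 + 0.1858 = 1.604 bits.

1.604 bits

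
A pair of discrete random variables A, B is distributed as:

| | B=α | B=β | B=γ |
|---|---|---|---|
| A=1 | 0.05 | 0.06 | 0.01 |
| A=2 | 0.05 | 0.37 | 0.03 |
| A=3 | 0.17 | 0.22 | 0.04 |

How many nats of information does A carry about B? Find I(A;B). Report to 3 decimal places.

0.062 nats

Marginals: p(A) = (0.1200, 0.4500, 0.4300), p(B) = (0.2700, 0.6500, 0.0800).
I(A;B) = Σ p(x,y)·ln[p(x,y)/(p(x)p(y))].
  (1,α): 0.05·ln(1.5432) = 0.0217
  (1,β): 0.06·ln(0.7692) = -0.0157
  (1,γ): 0.01·ln(1.0417) = 0.0004
  (2,α): 0.05·ln(0.4115) = -0.0444
  (2,β): 0.37·ln(1.2650) = 0.0870
  (2,γ): 0.03·ln(0.8333) = -0.0055
  (3,α): 0.17·ln(1.4643) = 0.0648
  (3,β): 0.22·ln(0.7871) = -0.0527
  (3,γ): 0.04·ln(1.1628) = 0.0060
Sum = 0.062 nats.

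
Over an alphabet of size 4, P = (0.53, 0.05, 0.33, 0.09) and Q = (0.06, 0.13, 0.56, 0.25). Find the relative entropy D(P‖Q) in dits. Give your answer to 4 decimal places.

D(P‖Q) = Σ p·log₁₀(p/q).
  0.53·log₁₀(0.53/0.06) = 0.50145
  0.05·log₁₀(0.05/0.13) = -0.02075
  0.33·log₁₀(0.33/0.56) = -0.07579
  0.09·log₁₀(0.09/0.25) = -0.03993
D(P‖Q) = 0.3650 dits.

0.3650 dits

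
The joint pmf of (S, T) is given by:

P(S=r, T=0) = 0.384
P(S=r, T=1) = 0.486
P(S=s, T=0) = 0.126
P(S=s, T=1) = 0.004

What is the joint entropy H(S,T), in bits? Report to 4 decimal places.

H(S,T) = −Σ p(x,y)·log₂ p(x,y) over all 4 cells.
  cell (r,0): −0.384·log₂0.384 = 0.53024
  cell (r,1): −0.486·log₂0.486 = 0.50591
  cell (s,0): −0.126·log₂0.126 = 0.37655
  cell (s,1): −0.004·log₂0.004 = 0.03186
Sum = 1.4446 bits.

1.4446 bits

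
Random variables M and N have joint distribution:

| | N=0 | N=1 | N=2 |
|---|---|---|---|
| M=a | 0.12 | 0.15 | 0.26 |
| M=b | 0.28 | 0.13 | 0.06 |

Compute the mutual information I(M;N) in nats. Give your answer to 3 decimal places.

Marginals: p(M) = (0.5300, 0.4700), p(N) = (0.4000, 0.2800, 0.3200).
I(M;N) = Σ p(x,y)·ln[p(x,y)/(p(x)p(y))].
  (a,0): 0.12·ln(0.5660) = -0.0683
  (a,1): 0.15·ln(1.0108) = 0.0016
  (a,2): 0.26·ln(1.5330) = 0.1111
  (b,0): 0.28·ln(1.4894) = 0.1115
  (b,1): 0.13·ln(0.9878) = -0.0016
  (b,2): 0.06·ln(0.3989) = -0.0551
Sum = 0.099 nats.

0.099 nats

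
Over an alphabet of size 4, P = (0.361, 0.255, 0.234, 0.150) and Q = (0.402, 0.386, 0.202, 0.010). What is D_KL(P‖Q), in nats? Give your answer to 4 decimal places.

0.2961 nats

D(P‖Q) = Σ p·ln(p/q).
  0.361·ln(0.361/0.402) = -0.03883
  0.255·ln(0.255/0.386) = -0.10572
  0.234·ln(0.234/0.202) = 0.03441
  0.150·ln(0.150/0.010) = 0.40621
D(P‖Q) = 0.2961 nats.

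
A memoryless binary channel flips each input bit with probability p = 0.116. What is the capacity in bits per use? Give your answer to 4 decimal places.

0.4822 bits

Binary symmetric channel: C = 1 − h₂(ε) where h₂ is the binary entropy function.
h₂(0.116) = −0.116·log₂0.116 − 0.884·log₂0.884 = 0.5178.
C = 1 − 0.5178 = 0.4822 bits per channel use.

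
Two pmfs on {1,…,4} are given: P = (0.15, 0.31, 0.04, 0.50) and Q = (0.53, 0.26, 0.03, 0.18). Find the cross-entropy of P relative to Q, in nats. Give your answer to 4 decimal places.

H(P,Q) = −Σ p·ln q.
  −0.15·ln(0.53) = 0.09523
  −0.31·ln(0.26) = 0.41759
  −0.04·ln(0.03) = 0.14026
  −0.50·ln(0.18) = 0.85740
H(P,Q) = 1.5105 nats.

1.5105 nats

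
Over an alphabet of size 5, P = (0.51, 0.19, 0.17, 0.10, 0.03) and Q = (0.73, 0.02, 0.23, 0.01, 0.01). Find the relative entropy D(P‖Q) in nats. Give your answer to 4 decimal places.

D(P‖Q) = Σ p·ln(p/q).
  0.51·ln(0.51/0.73) = -0.18290
  0.19·ln(0.19/0.02) = 0.42775
  0.17·ln(0.17/0.23) = -0.05139
  0.10·ln(0.10/0.01) = 0.23026
  0.03·ln(0.03/0.01) = 0.03296
D(P‖Q) = 0.4567 nats.

0.4567 nats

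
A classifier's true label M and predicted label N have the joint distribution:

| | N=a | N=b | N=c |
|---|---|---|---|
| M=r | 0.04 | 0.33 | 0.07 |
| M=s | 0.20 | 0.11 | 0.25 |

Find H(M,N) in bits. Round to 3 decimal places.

2.297 bits

H(M,N) = −Σ p(x,y)·log₂ p(x,y) over all 6 cells.
  cell (r,a): −0.04·log₂0.04 = 0.1858
  cell (r,b): −0.33·log₂0.33 = 0.5278
  cell (r,c): −0.07·log₂0.07 = 0.2686
  cell (s,a): −0.20·log₂0.20 = 0.4644
  cell (s,b): −0.11·log₂0.11 = 0.3503
  cell (s,c): −0.25·log₂0.25 = 0.5000
Sum = 2.297 bits.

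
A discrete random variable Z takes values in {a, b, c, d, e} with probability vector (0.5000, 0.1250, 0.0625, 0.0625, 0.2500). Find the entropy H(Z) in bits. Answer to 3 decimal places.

1.875 bits

H(Z) = −Σ p·log₂ p.
  −(0.5000)·log₂(0.5000) = 0.5000
  −(0.1250)·log₂(0.1250) = 0.3750
  −(0.0625)·log₂(0.0625) = 0.2500
  −(0.0625)·log₂(0.0625) = 0.2500
  −(0.2500)·log₂(0.2500) = 0.5000
Sum: 0.5000 + 0.3750 + 0.2500 + 0.2500 + 0.5000 = 1.875 bits.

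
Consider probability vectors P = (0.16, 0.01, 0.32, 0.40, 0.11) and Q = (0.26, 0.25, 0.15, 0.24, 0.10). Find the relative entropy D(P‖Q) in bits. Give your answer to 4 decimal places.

0.5012 bits

D(P‖Q) = Σ p·log₂(p/q).
  0.16·log₂(0.16/0.26) = -0.11207
  0.01·log₂(0.01/0.25) = -0.04644
  0.32·log₂(0.32/0.15) = 0.34980
  0.40·log₂(0.40/0.24) = 0.29479
  0.11·log₂(0.11/0.10) = 0.01513
D(P‖Q) = 0.5012 bits.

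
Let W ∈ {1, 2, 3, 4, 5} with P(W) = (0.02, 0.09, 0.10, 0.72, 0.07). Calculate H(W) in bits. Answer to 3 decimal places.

H(W) = −Σ p·log₂ p.
  −(0.02)·log₂(0.02) = 0.1129
  −(0.09)·log₂(0.09) = 0.3127
  −(0.10)·log₂(0.10) = 0.3322
  −(0.72)·log₂(0.72) = 0.3412
  −(0.07)·log₂(0.07) = 0.2686
Sum: 0.1129 + 0.3127 + 0.3322 + 0.3412 + 0.2686 = 1.368 bits.

1.368 bits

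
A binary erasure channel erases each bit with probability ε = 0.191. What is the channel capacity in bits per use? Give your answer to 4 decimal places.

0.8090 bits

Binary erasure channel: capacity C = 1 − ε.
C = 1 − 0.191 = 0.8090 bits per channel use.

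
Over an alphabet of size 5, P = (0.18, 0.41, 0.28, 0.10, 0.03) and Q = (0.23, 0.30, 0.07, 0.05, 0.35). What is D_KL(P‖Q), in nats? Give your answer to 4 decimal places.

D(P‖Q) = Σ p·ln(p/q).
  0.18·ln(0.18/0.23) = -0.04412
  0.41·ln(0.41/0.30) = 0.12807
  0.28·ln(0.28/0.07) = 0.38816
  0.10·ln(0.10/0.05) = 0.06931
  0.03·ln(0.03/0.35) = -0.07370
D(P‖Q) = 0.4677 nats.

0.4677 nats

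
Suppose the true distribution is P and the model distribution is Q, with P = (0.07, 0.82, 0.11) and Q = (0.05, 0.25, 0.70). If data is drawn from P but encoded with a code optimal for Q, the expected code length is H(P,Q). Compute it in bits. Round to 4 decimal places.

H(P,Q) = −Σ p·log₂ q.
  −0.07·log₂(0.05) = 0.30253
  −0.82·log₂(0.25) = 1.64000
  −0.11·log₂(0.70) = 0.05660
H(P,Q) = 1.9991 bits.

1.9991 bits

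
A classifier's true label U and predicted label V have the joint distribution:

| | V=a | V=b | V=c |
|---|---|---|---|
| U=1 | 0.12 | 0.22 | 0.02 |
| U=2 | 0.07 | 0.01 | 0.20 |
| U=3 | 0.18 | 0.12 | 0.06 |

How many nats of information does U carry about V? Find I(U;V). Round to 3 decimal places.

0.232 nats

Marginals: p(U) = (0.3600, 0.2800, 0.3600), p(V) = (0.3700, 0.3500, 0.2800).
I(U;V) = H(U) + H(V) − H(U,V).
H(U) = 1.0920, H(V) = 1.0917, H(U,V) = 1.9518.
I(U;V) = 1.0920 + 1.0917 − 1.9518 = 0.232 nats.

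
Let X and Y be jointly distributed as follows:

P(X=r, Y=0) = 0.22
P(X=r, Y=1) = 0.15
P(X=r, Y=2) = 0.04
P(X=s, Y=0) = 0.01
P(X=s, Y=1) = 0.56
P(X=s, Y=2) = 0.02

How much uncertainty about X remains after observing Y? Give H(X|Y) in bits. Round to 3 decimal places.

Chain rule: H(X|Y) = H(X,Y) − H(Y).
Marginals: p(X) = (0.4100, 0.5900), p(Y) = (0.2300, 0.7100, 0.0600).
H(X,Y) = 1.7246 bits; H(Y) = 1.0820 bits.
H(X|Y) = 1.7246 − 1.0820 = 0.643 bits.

0.643 bits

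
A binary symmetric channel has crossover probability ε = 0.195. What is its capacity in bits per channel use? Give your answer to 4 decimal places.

Binary symmetric channel: C = 1 − h₂(ε) where h₂ is the binary entropy function.
h₂(0.195) = −0.195·log₂0.195 − 0.805·log₂0.805 = 0.7118.
C = 1 − 0.7118 = 0.2882 bits per channel use.

0.2882 bits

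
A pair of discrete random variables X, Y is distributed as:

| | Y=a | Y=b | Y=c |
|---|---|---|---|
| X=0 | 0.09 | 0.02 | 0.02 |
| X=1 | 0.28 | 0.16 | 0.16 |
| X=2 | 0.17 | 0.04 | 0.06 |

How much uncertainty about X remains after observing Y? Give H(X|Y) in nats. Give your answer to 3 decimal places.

0.906 nats

Chain rule: H(X|Y) = H(X,Y) − H(Y).
Marginals: p(X) = (0.1300, 0.6000, 0.2700), p(Y) = (0.5400, 0.2200, 0.2400).
H(X,Y) = 1.9148 nats; H(Y) = 1.0084 nats.
H(X|Y) = 1.9148 − 1.0084 = 0.906 nats.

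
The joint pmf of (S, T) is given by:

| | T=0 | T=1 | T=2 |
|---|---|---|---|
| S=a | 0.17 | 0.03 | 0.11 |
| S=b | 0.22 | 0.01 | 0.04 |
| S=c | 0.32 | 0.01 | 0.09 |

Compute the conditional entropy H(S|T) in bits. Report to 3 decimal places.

Marginals: p(S) = (0.3100, 0.2700, 0.4200), p(T) = (0.7100, 0.0500, 0.2400).
H(S|T) = Σ p(T) · H(S|T=·).
  T=0: p=0.7100, H(S|T=0) = 1.5357
  T=1: p=0.0500, H(S|T=1) = 1.3710
  T=2: p=0.2400, H(S|T=2) = 1.4773
Weighted sum = 1.513 bits.

1.513 bits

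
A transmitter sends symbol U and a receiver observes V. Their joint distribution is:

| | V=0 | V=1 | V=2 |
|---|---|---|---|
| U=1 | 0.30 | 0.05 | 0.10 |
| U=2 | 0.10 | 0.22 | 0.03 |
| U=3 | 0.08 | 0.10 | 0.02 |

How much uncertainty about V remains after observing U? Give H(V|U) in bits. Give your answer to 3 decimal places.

1.258 bits

Marginals: p(U) = (0.4500, 0.3500, 0.2000), p(V) = (0.4800, 0.3700, 0.1500).
H(V|U) = Σ p(U) · H(V|U=·).
  U=1: p=0.4500, H(V|U=1) = 1.2244
  U=2: p=0.3500, H(V|U=2) = 1.2412
  U=3: p=0.2000, H(V|U=3) = 1.3610
Weighted sum = 1.258 bits.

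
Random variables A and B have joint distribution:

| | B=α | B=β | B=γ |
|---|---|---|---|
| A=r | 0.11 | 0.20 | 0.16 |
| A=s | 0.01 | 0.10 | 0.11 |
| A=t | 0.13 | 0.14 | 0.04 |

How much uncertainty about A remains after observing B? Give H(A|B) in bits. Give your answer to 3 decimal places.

Marginals: p(A) = (0.4700, 0.2200, 0.3100), p(B) = (0.2500, 0.4400, 0.3100).
H(A|B) = Σ p(B) · H(A|B=·).
  B=α: p=0.2500, H(A|B=α) = 1.1975
  B=β: p=0.4400, H(A|B=β) = 1.5285
  B=γ: p=0.3100, H(A|B=γ) = 1.4041
Weighted sum = 1.407 bits.

1.407 bits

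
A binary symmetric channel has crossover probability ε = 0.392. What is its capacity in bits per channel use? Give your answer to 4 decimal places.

Binary symmetric channel: C = 1 − h₂(ε) where h₂ is the binary entropy function.
h₂(0.392) = −0.392·log₂0.392 − 0.608·log₂0.608 = 0.9661.
C = 1 − 0.9661 = 0.0339 bits per channel use.

0.0339 bits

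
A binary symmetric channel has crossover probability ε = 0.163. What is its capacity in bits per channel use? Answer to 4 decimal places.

Binary symmetric channel: C = 1 − h₂(ε) where h₂ is the binary entropy function.
h₂(0.163) = −0.163·log₂0.163 − 0.837·log₂0.837 = 0.6414.
C = 1 − 0.6414 = 0.3586 bits per channel use.

0.3586 bits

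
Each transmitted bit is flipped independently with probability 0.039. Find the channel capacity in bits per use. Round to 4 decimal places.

0.7623 bits

Binary symmetric channel: C = 1 − h₂(ε) where h₂ is the binary entropy function.
h₂(0.039) = −0.039·log₂0.039 − 0.961·log₂0.961 = 0.2377.
C = 1 − 0.2377 = 0.7623 bits per channel use.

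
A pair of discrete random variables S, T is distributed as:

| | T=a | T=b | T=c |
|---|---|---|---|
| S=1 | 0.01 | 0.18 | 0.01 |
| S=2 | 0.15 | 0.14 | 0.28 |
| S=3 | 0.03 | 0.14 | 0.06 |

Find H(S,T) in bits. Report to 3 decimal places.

2.692 bits

H(S,T) = −Σ p(x,y)·log₂ p(x,y) over all 9 cells.
  cell (1,a): −0.01·log₂0.01 = 0.0664
  cell (1,b): −0.18·log₂0.18 = 0.4453
  cell (1,c): −0.01·log₂0.01 = 0.0664
  cell (2,a): −0.15·log₂0.15 = 0.4105
  cell (2,b): −0.14·log₂0.14 = 0.3971
  cell (2,c): −0.28·log₂0.28 = 0.5142
  cell (3,a): −0.03·log₂0.03 = 0.1518
  cell (3,b): −0.14·log₂0.14 = 0.3971
  cell (3,c): −0.06·log₂0.06 = 0.2435
Sum = 2.692 bits.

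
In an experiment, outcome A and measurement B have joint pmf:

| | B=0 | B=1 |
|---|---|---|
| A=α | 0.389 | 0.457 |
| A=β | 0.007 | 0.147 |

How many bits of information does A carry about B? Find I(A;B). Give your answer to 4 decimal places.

0.0854 bits

Marginals: p(A) = (0.8460, 0.1540), p(B) = (0.3960, 0.6040).
I(A;B) = Σ p(x,y)·log₂[p(x,y)/(p(x)p(y))].
  (α,0): 0.389·log₂(1.1611) = 0.08385
  (α,1): 0.457·log₂(0.8944) = -0.07362
  (β,0): 0.007·log₂(0.1148) = -0.02186
  (β,1): 0.147·log₂(1.5804) = 0.09706
Sum = 0.0854 bits.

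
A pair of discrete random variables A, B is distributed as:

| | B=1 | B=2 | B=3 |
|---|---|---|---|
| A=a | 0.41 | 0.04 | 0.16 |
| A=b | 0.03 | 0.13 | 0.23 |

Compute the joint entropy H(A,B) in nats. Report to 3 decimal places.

H(A,B) = −Σ p(x,y)·ln p(x,y) over all 6 cells.
  cell (a,1): −0.41·ln0.41 = 0.3656
  cell (a,2): −0.04·ln0.04 = 0.1288
  cell (a,3): −0.16·ln0.16 = 0.2932
  cell (b,1): −0.03·ln0.03 = 0.1052
  cell (b,2): −0.13·ln0.13 = 0.2652
  cell (b,3): −0.23·ln0.23 = 0.3380
Sum = 1.496 nats.

1.496 nats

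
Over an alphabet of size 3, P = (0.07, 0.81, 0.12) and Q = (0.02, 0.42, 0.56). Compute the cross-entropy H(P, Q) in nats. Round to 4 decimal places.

1.0461 nats

H(P,Q) = −Σ p·ln q.
  −0.07·ln(0.02) = 0.27384
  −0.81·ln(0.42) = 0.70268
  −0.12·ln(0.56) = 0.06958
H(P,Q) = 1.0461 nats.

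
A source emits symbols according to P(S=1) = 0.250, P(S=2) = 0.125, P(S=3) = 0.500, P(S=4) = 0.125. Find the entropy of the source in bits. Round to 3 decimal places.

1.750 bits

H(S) = −Σ p·log₂ p.
  −(0.250)·log₂(0.250) = 0.5000
  −(0.125)·log₂(0.125) = 0.3750
  −(0.500)·log₂(0.500) = 0.5000
  −(0.125)·log₂(0.125) = 0.3750
Sum: 0.5000 + 0.3750 + 0.5000 + 0.3750 = 1.750 bits.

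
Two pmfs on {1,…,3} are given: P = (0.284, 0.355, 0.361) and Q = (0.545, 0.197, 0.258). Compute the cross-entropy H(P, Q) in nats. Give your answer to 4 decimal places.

1.2382 nats

H(P,Q) = −Σ p·ln q.
  −0.284·ln(0.545) = 0.17238
  −0.355·ln(0.197) = 0.57672
  −0.361·ln(0.258) = 0.48908
H(P,Q) = 1.2382 nats.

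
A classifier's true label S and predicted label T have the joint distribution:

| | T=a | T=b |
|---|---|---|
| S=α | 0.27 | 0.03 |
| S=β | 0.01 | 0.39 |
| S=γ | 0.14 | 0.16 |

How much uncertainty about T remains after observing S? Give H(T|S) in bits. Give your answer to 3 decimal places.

0.507 bits

Chain rule: H(T|S) = H(S,T) − H(S).
Marginals: p(S) = (0.3000, 0.4000, 0.3000), p(T) = (0.4200, 0.5800).
H(S,T) = 2.0782 bits; H(S) = 1.5710 bits.
H(T|S) = 2.0782 − 1.5710 = 0.507 bits.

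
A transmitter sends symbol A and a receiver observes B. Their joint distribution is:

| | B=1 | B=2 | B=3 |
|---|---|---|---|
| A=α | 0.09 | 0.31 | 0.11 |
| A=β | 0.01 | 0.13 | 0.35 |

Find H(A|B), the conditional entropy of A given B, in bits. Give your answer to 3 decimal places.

Marginals: p(A) = (0.5100, 0.4900), p(B) = (0.1000, 0.4400, 0.4600).
H(A|B) = Σ p(B) · H(A|B=·).
  B=1: p=0.1000, H(A|B=1) = 0.4690
  B=2: p=0.4400, H(A|B=2) = 0.8757
  B=3: p=0.4600, H(A|B=3) = 0.7936
Weighted sum = 0.797 bits.

0.797 bits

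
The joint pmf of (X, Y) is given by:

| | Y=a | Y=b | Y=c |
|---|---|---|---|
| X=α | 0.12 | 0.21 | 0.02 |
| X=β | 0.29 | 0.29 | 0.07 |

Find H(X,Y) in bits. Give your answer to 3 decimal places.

2.257 bits

H(X,Y) = −Σ p(x,y)·log₂ p(x,y) over all 6 cells.
  cell (α,a): −0.12·log₂0.12 = 0.3671
  cell (α,b): −0.21·log₂0.21 = 0.4728
  cell (α,c): −0.02·log₂0.02 = 0.1129
  cell (β,a): −0.29·log₂0.29 = 0.5179
  cell (β,b): −0.29·log₂0.29 = 0.5179
  cell (β,c): −0.07·log₂0.07 = 0.2686
Sum = 2.257 bits.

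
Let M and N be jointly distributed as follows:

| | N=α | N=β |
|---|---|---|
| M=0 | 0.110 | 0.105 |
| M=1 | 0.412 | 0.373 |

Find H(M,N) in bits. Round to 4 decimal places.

1.7494 bits

H(M,N) = −Σ p(x,y)·log₂ p(x,y) over all 4 cells.
  cell (0,α): −0.110·log₂0.110 = 0.35029
  cell (0,β): −0.105·log₂0.105 = 0.34141
  cell (1,α): −0.412·log₂0.412 = 0.52706
  cell (1,β): −0.373·log₂0.373 = 0.53069
Sum = 1.7494 bits.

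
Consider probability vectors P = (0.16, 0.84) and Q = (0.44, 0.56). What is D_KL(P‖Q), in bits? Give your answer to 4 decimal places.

0.2579 bits

D(P‖Q) = Σ p·log₂(p/q).
  0.16·log₂(0.16/0.44) = -0.23351
  0.84·log₂(0.84/0.56) = 0.49137
D(P‖Q) = 0.2579 bits.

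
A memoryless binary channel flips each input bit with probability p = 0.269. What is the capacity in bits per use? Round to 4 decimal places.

0.1600 bits

Binary symmetric channel: C = 1 − h₂(ε) where h₂ is the binary entropy function.
h₂(0.269) = −0.269·log₂0.269 − 0.731·log₂0.731 = 0.8400.
C = 1 − 0.8400 = 0.1600 bits per channel use.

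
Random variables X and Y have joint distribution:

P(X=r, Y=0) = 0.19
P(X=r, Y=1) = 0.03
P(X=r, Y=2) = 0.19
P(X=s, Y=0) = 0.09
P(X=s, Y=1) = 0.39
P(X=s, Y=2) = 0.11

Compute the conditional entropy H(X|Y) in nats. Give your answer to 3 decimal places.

0.481 nats

Chain rule: H(X|Y) = H(X,Y) − H(Y).
Marginals: p(X) = (0.4100, 0.5900), p(Y) = (0.2800, 0.4200, 0.3000).
H(X,Y) = 1.5630 nats; H(Y) = 1.0820 nats.
H(X|Y) = 1.5630 − 1.0820 = 0.481 nats.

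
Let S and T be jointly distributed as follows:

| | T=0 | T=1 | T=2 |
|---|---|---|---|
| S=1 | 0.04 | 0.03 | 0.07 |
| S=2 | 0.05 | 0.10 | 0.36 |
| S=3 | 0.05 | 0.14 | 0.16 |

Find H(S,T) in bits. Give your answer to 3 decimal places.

2.721 bits

H(S,T) = −Σ p(x,y)·log₂ p(x,y) over all 9 cells.
  cell (1,0): −0.04·log₂0.04 = 0.1858
  cell (1,1): −0.03·log₂0.03 = 0.1518
  cell (1,2): −0.07·log₂0.07 = 0.2686
  cell (2,0): −0.05·log₂0.05 = 0.2161
  cell (2,1): −0.10·log₂0.10 = 0.3322
  cell (2,2): −0.36·log₂0.36 = 0.5306
  cell (3,0): −0.05·log₂0.05 = 0.2161
  cell (3,1): −0.14·log₂0.14 = 0.3971
  cell (3,2): −0.16·log₂0.16 = 0.4230
Sum = 2.721 bits.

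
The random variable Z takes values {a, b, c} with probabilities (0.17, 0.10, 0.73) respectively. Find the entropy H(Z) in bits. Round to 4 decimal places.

1.0982 bits

H(Z) = −Σ p·log₂ p.
  −(0.17)·log₂(0.17) = 0.43459
  −(0.10)·log₂(0.10) = 0.33219
  −(0.73)·log₂(0.73) = 0.33144
Sum: 0.43459 + 0.33219 + 0.33144 = 1.0982 bits.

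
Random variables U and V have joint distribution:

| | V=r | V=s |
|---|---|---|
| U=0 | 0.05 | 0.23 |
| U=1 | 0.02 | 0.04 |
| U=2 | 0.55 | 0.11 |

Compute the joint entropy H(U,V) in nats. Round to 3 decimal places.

1.266 nats

H(U,V) = −Σ p(x,y)·ln p(x,y) over all 6 cells.
  cell (0,r): −0.05·ln0.05 = 0.1498
  cell (0,s): −0.23·ln0.23 = 0.3380
  cell (1,r): −0.02·ln0.02 = 0.0782
  cell (1,s): −0.04·ln0.04 = 0.1288
  cell (2,r): −0.55·ln0.55 = 0.3288
  cell (2,s): −0.11·ln0.11 = 0.2428
Sum = 1.266 nats.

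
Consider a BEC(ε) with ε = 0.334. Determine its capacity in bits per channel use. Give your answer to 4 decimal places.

0.6660 bits

Binary erasure channel: capacity C = 1 − ε.
C = 1 − 0.334 = 0.6660 bits per channel use.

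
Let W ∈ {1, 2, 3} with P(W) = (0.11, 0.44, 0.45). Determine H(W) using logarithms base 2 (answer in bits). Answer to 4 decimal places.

H(W) = −Σ p·log₂ p.
  −(0.11)·log₂(0.11) = 0.35029
  −(0.44)·log₂(0.44) = 0.52115
  −(0.45)·log₂(0.45) = 0.51840
Sum: 0.35029 + 0.52115 + 0.51840 = 1.3898 bits.

1.3898 bits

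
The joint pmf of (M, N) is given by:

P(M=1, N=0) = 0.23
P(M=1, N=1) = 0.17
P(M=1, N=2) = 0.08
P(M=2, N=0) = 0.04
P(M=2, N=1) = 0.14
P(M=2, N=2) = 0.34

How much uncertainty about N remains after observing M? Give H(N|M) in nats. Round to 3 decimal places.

Chain rule: H(N|M) = H(M,N) − H(M).
Marginals: p(M) = (0.4800, 0.5200), p(N) = (0.2700, 0.3100, 0.4200).
H(M,N) = 1.6121 nats; H(M) = 0.6923 nats.
H(N|M) = 1.6121 − 0.6923 = 0.920 nats.

0.920 nats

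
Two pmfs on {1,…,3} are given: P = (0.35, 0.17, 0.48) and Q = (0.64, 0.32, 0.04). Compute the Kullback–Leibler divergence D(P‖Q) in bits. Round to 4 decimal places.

1.2609 bits

D(P‖Q) = Σ p·log₂(p/q).
  0.35·log₂(0.35/0.64) = -0.30475
  0.17·log₂(0.17/0.32) = -0.15513
  0.48·log₂(0.48/0.04) = 1.72078
D(P‖Q) = 1.2609 bits.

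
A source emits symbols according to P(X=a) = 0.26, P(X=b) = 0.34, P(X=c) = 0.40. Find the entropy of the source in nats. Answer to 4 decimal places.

H(X) = −Σ p·ln p.
  −(0.26)·ln(0.26) = 0.35024
  −(0.34)·ln(0.34) = 0.36680
  −(0.40)·ln(0.40) = 0.36652
Sum: 0.35024 + 0.36680 + 0.36652 = 1.0836 nats.

1.0836 nats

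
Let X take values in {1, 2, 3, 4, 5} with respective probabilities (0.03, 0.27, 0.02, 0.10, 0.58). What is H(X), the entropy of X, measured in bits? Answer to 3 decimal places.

H(X) = −Σ p·log₂ p.
  −(0.03)·log₂(0.03) = 0.1518
  −(0.27)·log₂(0.27) = 0.5100
  −(0.02)·log₂(0.02) = 0.1129
  −(0.10)·log₂(0.10) = 0.3322
  −(0.58)·log₂(0.58) = 0.4558
Sum: 0.1518 + 0.5100 + 0.1129 + 0.3322 + 0.4558 = 1.563 bits.

1.563 bits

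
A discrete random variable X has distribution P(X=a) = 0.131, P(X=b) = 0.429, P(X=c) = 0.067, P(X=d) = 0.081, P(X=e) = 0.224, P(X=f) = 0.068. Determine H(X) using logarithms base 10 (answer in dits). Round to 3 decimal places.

0.665 dits

H(X) = −Σ p·log₁₀ p.
  −(0.131)·log₁₀(0.131) = 0.1156
  −(0.429)·log₁₀(0.429) = 0.1577
  −(0.067)·log₁₀(0.067) = 0.0787
  −(0.081)·log₁₀(0.081) = 0.0884
  −(0.224)·log₁₀(0.224) = 0.1455
  −(0.068)·log₁₀(0.068) = 0.0794
Sum: 0.1156 + 0.1577 + 0.0787 + 0.0884 + 0.1455 + 0.0794 = 0.665 dits.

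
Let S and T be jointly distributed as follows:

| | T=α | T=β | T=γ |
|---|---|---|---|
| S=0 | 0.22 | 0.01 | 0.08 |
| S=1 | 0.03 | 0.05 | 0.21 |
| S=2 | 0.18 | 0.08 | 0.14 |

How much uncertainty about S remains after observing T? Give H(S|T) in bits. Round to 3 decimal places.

Chain rule: H(S|T) = H(S,T) − H(T).
Marginals: p(S) = (0.3100, 0.2900, 0.4000), p(T) = (0.4300, 0.1400, 0.4300).
H(S,T) = 2.8131 bits; H(T) = 1.4442 bits.
H(S|T) = 2.8131 − 1.4442 = 1.369 bits.

1.369 bits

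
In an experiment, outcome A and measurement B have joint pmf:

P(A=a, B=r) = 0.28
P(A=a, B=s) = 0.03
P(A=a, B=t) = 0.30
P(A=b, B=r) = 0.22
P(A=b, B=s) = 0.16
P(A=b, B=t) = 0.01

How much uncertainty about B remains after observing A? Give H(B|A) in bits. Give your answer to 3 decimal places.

1.192 bits

Marginals: p(A) = (0.6100, 0.3900), p(B) = (0.5000, 0.1900, 0.3100).
H(B|A) = Σ p(A) · H(B|A=·).
  A=a: p=0.6100, H(B|A=a) = 1.2329
  A=b: p=0.3900, H(B|A=b) = 1.1288
Weighted sum = 1.192 bits.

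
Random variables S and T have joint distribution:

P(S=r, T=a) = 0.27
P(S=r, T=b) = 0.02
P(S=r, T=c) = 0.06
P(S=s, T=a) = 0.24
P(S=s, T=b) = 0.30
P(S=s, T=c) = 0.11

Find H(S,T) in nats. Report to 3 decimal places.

1.547 nats

H(S,T) = −Σ p(x,y)·ln p(x,y) over all 6 cells.
  cell (r,a): −0.27·ln0.27 = 0.3535
  cell (r,b): −0.02·ln0.02 = 0.0782
  cell (r,c): −0.06·ln0.06 = 0.1688
  cell (s,a): −0.24·ln0.24 = 0.3425
  cell (s,b): −0.30·ln0.30 = 0.3612
  cell (s,c): −0.11·ln0.11 = 0.2428
Sum = 1.547 nats.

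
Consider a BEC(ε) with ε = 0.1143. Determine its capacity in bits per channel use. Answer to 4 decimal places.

Binary erasure channel: capacity C = 1 − ε.
C = 1 − 0.1143 = 0.8857 bits per channel use.

0.8857 bits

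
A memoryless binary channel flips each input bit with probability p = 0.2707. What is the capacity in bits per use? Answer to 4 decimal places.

0.1575 bits

Binary symmetric channel: C = 1 − h₂(ε) where h₂ is the binary entropy function.
h₂(0.2707) = −0.2707·log₂0.2707 − 0.7293·log₂0.7293 = 0.8425.
C = 1 − 0.8425 = 0.1575 bits per channel use.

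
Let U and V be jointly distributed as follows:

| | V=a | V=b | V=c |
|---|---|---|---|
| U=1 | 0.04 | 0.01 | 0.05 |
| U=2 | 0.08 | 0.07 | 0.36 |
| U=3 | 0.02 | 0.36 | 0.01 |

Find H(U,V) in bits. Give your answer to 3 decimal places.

H(U,V) = −Σ p(x,y)·log₂ p(x,y) over all 9 cells.
  cell (1,a): −0.04·log₂0.04 = 0.1858
  cell (1,b): −0.01·log₂0.01 = 0.0664
  cell (1,c): −0.05·log₂0.05 = 0.2161
  cell (2,a): −0.08·log₂0.08 = 0.2915
  cell (2,b): −0.07·log₂0.07 = 0.2686
  cell (2,c): −0.36·log₂0.36 = 0.5306
  cell (3,a): −0.02·log₂0.02 = 0.1129
  cell (3,b): −0.36·log₂0.36 = 0.5306
  cell (3,c): −0.01·log₂0.01 = 0.0664
Sum = 2.269 bits.

2.269 bits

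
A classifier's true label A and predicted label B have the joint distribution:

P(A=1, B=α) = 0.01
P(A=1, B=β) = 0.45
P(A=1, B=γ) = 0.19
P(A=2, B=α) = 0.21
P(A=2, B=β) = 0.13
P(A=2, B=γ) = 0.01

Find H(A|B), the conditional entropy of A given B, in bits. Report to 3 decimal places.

Chain rule: H(A|B) = H(A,B) − H(B).
Marginals: p(A) = (0.6500, 0.3500), p(B) = (0.2200, 0.5800, 0.2000).
H(A,B) = 1.9620 bits; H(B) = 1.4008 bits.
H(A|B) = 1.9620 − 1.4008 = 0.561 bits.

0.561 bits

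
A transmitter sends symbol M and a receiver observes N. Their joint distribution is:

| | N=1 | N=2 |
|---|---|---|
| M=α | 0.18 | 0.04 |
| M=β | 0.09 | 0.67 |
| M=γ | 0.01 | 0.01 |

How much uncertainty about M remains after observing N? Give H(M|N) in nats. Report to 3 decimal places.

0.422 nats

Chain rule: H(M|N) = H(M,N) − H(N).
Marginals: p(M) = (0.2200, 0.7600, 0.0200), p(N) = (0.2800, 0.7200).
H(M,N) = 1.0146 nats; H(N) = 0.5930 nats.
H(M|N) = 1.0146 − 0.5930 = 0.422 nats.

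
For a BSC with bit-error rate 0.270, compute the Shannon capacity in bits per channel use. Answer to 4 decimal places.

0.1585 bits

Binary symmetric channel: C = 1 − h₂(ε) where h₂ is the binary entropy function.
h₂(0.270) = −0.270·log₂0.270 − 0.730·log₂0.730 = 0.8415.
C = 1 − 0.8415 = 0.1585 bits per channel use.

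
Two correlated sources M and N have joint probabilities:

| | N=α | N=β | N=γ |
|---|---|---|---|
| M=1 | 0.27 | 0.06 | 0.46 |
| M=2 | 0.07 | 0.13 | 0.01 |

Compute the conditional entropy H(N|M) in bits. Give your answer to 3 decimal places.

Chain rule: H(N|M) = H(M,N) − H(M).
Marginals: p(M) = (0.7900, 0.2100), p(N) = (0.3400, 0.1900, 0.4700).
H(M,N) = 1.9865 bits; H(M) = 0.7415 bits.
H(N|M) = 1.9865 − 0.7415 = 1.245 bits.

1.245 bits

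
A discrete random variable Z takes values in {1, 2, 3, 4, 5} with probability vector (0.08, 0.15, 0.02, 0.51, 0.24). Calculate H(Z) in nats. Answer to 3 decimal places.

H(Z) = −Σ p·ln p.
  −(0.08)·ln(0.08) = 0.2021
  −(0.15)·ln(0.15) = 0.2846
  −(0.02)·ln(0.02) = 0.0782
  −(0.51)·ln(0.51) = 0.3434
  −(0.24)·ln(0.24) = 0.3425
Sum: 0.2021 + 0.2846 + 0.0782 + 0.3434 + 0.3425 = 1.251 nats.

1.251 nats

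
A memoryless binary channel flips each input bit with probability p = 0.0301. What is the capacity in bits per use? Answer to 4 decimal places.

0.8051 bits

Binary symmetric channel: C = 1 − h₂(ε) where h₂ is the binary entropy function.
h₂(0.0301) = −0.0301·log₂0.0301 − 0.9699·log₂0.9699 = 0.1949.
C = 1 − 0.1949 = 0.8051 bits per channel use.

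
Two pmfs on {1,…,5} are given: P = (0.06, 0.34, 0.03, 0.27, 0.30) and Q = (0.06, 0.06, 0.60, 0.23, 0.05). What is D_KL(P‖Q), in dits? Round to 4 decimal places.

0.4693 dits

D(P‖Q) = Σ p·log₁₀(p/q).
  0.06·log₁₀(0.06/0.06) = 0.00000
  0.34·log₁₀(0.34/0.06) = 0.25613
  0.03·log₁₀(0.03/0.60) = -0.03903
  0.27·log₁₀(0.27/0.23) = 0.01880
  0.30·log₁₀(0.30/0.05) = 0.23345
D(P‖Q) = 0.4693 dits.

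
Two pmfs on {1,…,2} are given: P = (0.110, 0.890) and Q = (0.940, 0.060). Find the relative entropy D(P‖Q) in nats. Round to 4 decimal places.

D(P‖Q) = Σ p·ln(p/q).
  0.110·ln(0.110/0.940) = -0.23599
  0.890·ln(0.890/0.060) = 2.40022
D(P‖Q) = 2.1642 nats.

2.1642 nats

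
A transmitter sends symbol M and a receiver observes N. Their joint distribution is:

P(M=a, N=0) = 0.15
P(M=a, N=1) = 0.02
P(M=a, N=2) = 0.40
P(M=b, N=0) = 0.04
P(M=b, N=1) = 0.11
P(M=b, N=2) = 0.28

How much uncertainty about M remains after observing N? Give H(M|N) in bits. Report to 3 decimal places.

0.886 bits

Chain rule: H(M|N) = H(M,N) − H(N).
Marginals: p(M) = (0.5700, 0.4300), p(N) = (0.1900, 0.1300, 0.6800).
H(M,N) = 2.1025 bits; H(N) = 1.2162 bits.
H(M|N) = 2.1025 − 1.2162 = 0.886 bits.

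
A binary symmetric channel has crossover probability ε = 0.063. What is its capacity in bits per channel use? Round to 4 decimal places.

0.6608 bits

Binary symmetric channel: C = 1 − h₂(ε) where h₂ is the binary entropy function.
h₂(0.063) = −0.063·log₂0.063 − 0.937·log₂0.937 = 0.3392.
C = 1 − 0.3392 = 0.6608 bits per channel use.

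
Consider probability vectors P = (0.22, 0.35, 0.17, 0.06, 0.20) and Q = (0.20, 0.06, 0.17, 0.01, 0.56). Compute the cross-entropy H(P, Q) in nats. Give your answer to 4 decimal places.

2.0323 nats

H(P,Q) = −Σ p·ln q.
  −0.22·ln(0.20) = 0.35408
  −0.35·ln(0.06) = 0.98469
  −0.17·ln(0.17) = 0.30123
  −0.06·ln(0.01) = 0.27631
  −0.20·ln(0.56) = 0.11596
H(P,Q) = 2.0323 nats.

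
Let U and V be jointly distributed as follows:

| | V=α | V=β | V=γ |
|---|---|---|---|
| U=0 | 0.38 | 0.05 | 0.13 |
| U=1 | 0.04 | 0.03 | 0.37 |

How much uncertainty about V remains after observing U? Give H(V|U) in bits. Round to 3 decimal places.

1.008 bits

Marginals: p(U) = (0.5600, 0.4400), p(V) = (0.4200, 0.0800, 0.5000).
H(V|U) = Σ p(U) · H(V|U=·).
  U=0: p=0.5600, H(V|U=0) = 1.1799
  U=1: p=0.4400, H(V|U=1) = 0.7889
Weighted sum = 1.008 bits.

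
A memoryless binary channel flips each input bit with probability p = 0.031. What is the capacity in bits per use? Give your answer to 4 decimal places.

Binary symmetric channel: C = 1 − h₂(ε) where h₂ is the binary entropy function.
h₂(0.031) = −0.031·log₂0.031 − 0.969·log₂0.969 = 0.1994.
C = 1 − 0.1994 = 0.8006 bits per channel use.

0.8006 bits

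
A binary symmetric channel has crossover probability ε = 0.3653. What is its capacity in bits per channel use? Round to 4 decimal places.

0.0530 bits

Binary symmetric channel: C = 1 − h₂(ε) where h₂ is the binary entropy function.
h₂(0.3653) = −0.3653·log₂0.3653 − 0.6347·log₂0.6347 = 0.9470.
C = 1 − 0.9470 = 0.0530 bits per channel use.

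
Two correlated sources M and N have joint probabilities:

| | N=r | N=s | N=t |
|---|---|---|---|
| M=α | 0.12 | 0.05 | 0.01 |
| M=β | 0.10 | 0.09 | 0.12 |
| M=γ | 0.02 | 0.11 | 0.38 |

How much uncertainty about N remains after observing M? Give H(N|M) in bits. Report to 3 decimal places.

1.191 bits

Chain rule: H(N|M) = H(M,N) − H(M).
Marginals: p(M) = (0.1800, 0.3100, 0.5100), p(N) = (0.2400, 0.2500, 0.5100).
H(M,N) = 2.6551 bits; H(M) = 1.4645 bits.
H(N|M) = 2.6551 − 1.4645 = 1.191 bits.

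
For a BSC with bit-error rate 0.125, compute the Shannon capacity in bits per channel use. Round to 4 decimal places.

0.4564 bits

Binary symmetric channel: C = 1 − h₂(ε) where h₂ is the binary entropy function.
h₂(0.125) = −0.125·log₂0.125 − 0.875·log₂0.875 = 0.5436.
C = 1 − 0.5436 = 0.4564 bits per channel use.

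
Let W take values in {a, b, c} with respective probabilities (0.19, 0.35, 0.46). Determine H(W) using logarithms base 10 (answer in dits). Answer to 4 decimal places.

0.4517 dits

H(W) = −Σ p·log₁₀ p.
  −(0.19)·log₁₀(0.19) = 0.13704
  −(0.35)·log₁₀(0.35) = 0.15958
  −(0.46)·log₁₀(0.46) = 0.15513
Sum: 0.13704 + 0.15958 + 0.15513 = 0.4517 dits.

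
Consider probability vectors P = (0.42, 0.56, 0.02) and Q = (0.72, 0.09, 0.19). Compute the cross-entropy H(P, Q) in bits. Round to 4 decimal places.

H(P,Q) = −Σ p·log₂ q.
  −0.42·log₂(0.72) = 0.19905
  −0.56·log₂(0.09) = 1.94540
  −0.02·log₂(0.19) = 0.04792
H(P,Q) = 2.1924 bits.

2.1924 bits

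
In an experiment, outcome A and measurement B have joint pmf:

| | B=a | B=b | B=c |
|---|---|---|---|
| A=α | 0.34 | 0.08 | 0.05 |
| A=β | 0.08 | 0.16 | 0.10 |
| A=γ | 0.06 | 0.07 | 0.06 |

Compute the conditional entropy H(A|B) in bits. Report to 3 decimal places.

Chain rule: H(A|B) = H(A,B) − H(B).
Marginals: p(A) = (0.4700, 0.3400, 0.1900), p(B) = (0.4800, 0.3100, 0.2100).
H(A,B) = 2.8391 bits; H(B) = 1.5049 bits.
H(A|B) = 2.8391 − 1.5049 = 1.334 bits.

1.334 bits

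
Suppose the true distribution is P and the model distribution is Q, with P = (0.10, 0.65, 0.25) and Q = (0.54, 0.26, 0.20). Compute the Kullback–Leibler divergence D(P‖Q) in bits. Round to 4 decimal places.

0.6964 bits

D(P‖Q) = Σ p·log₂(p/q).
  0.10·log₂(0.10/0.54) = -0.24330
  0.65·log₂(0.65/0.26) = 0.85925
  0.25·log₂(0.25/0.20) = 0.08048
D(P‖Q) = 0.6964 bits.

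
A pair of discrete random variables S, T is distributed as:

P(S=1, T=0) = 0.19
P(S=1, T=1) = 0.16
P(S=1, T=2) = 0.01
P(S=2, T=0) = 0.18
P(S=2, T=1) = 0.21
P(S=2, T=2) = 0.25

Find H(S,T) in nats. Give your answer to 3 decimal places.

1.638 nats

H(S,T) = −Σ p(x,y)·ln p(x,y) over all 6 cells.
  cell (1,0): −0.19·ln0.19 = 0.3155
  cell (1,1): −0.16·ln0.16 = 0.2932
  cell (1,2): −0.01·ln0.01 = 0.0461
  cell (2,0): −0.18·ln0.18 = 0.3087
  cell (2,1): −0.21·ln0.21 = 0.3277
  cell (2,2): −0.25·ln0.25 = 0.3466
Sum = 1.638 nats.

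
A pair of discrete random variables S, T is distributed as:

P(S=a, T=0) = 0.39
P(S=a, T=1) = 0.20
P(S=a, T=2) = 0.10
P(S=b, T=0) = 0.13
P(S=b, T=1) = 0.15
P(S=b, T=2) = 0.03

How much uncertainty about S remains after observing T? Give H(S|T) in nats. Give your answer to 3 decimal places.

0.602 nats

Chain rule: H(S|T) = H(S,T) − H(T).
Marginals: p(S) = (0.6900, 0.3100), p(T) = (0.5200, 0.3500, 0.1300).
H(S,T) = 1.5744 nats; H(T) = 0.9727 nats.
H(S|T) = 1.5744 − 0.9727 = 0.602 nats.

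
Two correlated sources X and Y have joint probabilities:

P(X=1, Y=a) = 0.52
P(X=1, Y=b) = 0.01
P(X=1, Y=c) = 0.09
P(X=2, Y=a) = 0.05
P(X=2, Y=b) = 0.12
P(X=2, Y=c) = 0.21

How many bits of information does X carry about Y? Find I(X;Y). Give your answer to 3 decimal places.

0.398 bits

Marginals: p(X) = (0.6200, 0.3800), p(Y) = (0.5700, 0.1300, 0.3000).
I(X;Y) = Σ p(x,y)·log₂[p(x,y)/(p(x)p(y))].
  (1,a): 0.52·log₂(1.4714) = 0.2897
  (1,b): 0.01·log₂(0.1241) = -0.0301
  (1,c): 0.09·log₂(0.4839) = -0.0943
  (2,a): 0.05·log₂(0.2308) = -0.1058
  (2,b): 0.12·log₂(2.4291) = 0.1537
  (2,c): 0.21·log₂(1.8421) = 0.1851
Sum = 0.398 bits.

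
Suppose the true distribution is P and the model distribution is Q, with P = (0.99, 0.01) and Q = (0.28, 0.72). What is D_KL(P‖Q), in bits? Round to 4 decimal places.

1.7421 bits

D(P‖Q) = Σ p·log₂(p/q).
  0.99·log₂(0.99/0.28) = 1.80378
  0.01·log₂(0.01/0.72) = -0.06170
D(P‖Q) = 1.7421 bits.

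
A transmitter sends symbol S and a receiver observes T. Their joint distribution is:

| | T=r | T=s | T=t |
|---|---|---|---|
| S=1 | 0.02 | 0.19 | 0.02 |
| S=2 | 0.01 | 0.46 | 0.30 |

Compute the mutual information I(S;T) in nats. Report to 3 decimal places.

Marginals: p(S) = (0.2300, 0.7700), p(T) = (0.0300, 0.6500, 0.3200).
I(S;T) = H(S) + H(T) − H(S,T).
H(S) = 0.5393, H(T) = 0.7498, H(S,T) = 1.2365.
I(S;T) = 0.5393 + 0.7498 − 1.2365 = 0.053 nats.

0.053 nats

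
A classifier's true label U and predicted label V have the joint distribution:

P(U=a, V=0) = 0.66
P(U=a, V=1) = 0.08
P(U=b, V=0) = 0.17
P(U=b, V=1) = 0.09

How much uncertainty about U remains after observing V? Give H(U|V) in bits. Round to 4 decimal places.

Marginals: p(U) = (0.7400, 0.2600), p(V) = (0.8300, 0.1700).
H(U|V) = Σ p(V) · H(U|V=·).
  V=0: p=0.8300, H(U|V=0) = 0.7315
  V=1: p=0.1700, H(U|V=1) = 0.9975
Weighted sum = 0.7767 bits.

0.7767 bits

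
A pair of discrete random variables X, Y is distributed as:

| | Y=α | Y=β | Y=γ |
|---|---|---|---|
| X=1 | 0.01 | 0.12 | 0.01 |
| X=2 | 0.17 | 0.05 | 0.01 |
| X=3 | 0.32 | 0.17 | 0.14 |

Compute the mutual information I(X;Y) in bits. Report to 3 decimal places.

Marginals: p(X) = (0.1400, 0.2300, 0.6300), p(Y) = (0.5000, 0.3400, 0.1600).
I(X;Y) = H(X) + H(Y) − H(X,Y).
H(X) = 1.3047, H(Y) = 1.4522, H(X,Y) = 2.5748.
I(X;Y) = 1.3047 + 1.4522 − 2.5748 = 0.182 bits.

0.182 bits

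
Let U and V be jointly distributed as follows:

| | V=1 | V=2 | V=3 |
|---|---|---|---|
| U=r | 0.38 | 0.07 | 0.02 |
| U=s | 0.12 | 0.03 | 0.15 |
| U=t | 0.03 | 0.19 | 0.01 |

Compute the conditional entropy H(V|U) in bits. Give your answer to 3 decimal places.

0.994 bits

Marginals: p(U) = (0.4700, 0.3000, 0.2300), p(V) = (0.5300, 0.2900, 0.1800).
H(V|U) = Σ p(U) · H(V|U=·).
  U=r: p=0.4700, H(V|U=r) = 0.8509
  U=s: p=0.3000, H(V|U=s) = 1.3610
  U=t: p=0.2300, H(V|U=t) = 0.8077
Weighted sum = 0.994 bits.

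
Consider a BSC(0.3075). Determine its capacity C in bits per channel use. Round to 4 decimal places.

Binary symmetric channel: C = 1 − h₂(ε) where h₂ is the binary entropy function.
h₂(0.3075) = −0.3075·log₂0.3075 − 0.6925·log₂0.6925 = 0.8903.
C = 1 − 0.8903 = 0.1097 bits per channel use.

0.1097 bits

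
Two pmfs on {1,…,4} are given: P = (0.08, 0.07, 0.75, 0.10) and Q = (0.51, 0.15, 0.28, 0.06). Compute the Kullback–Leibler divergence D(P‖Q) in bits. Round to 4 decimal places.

D(P‖Q) = Σ p·log₂(p/q).
  0.08·log₂(0.08/0.51) = -0.21379
  0.07·log₂(0.07/0.15) = -0.07697
  0.75·log₂(0.75/0.28) = 1.06610
  0.10·log₂(0.10/0.06) = 0.07370
D(P‖Q) = 0.8490 bits.

0.8490 bits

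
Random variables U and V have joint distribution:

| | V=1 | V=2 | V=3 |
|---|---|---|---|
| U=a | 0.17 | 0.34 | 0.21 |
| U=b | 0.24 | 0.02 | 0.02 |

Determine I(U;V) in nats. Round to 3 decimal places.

Marginals: p(U) = (0.7200, 0.2800), p(V) = (0.4100, 0.3600, 0.2300).
I(U;V) = H(U) + H(V) − H(U,V).
H(U) = 0.5930, H(V) = 1.0714, H(U,V) = 1.4948.
I(U;V) = 0.5930 + 1.0714 − 1.4948 = 0.170 nats.

0.170 nats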